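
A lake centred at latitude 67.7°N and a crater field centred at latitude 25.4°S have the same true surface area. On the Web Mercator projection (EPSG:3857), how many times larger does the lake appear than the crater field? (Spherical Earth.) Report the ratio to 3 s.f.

Mercator areal scale is sec²φ.
At 67.7°: sec²(67.7°) = 1/0.3795² = 6.945.
At 25.4°: sec²(25.4°) = 1/0.9033² = 1.225.
Ratio = 6.945/1.225 = cos²(25.4°)/cos²(67.7°) ≈ 5.67.

5.67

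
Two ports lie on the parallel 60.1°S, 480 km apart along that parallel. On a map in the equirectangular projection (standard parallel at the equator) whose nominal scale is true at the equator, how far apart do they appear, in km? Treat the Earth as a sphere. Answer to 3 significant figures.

In the plate carrée (x = Rλ, y = Rφ), meridians are true-scale (h = 1) and parallels are stretched by k = sec φ.
Along the parallel, k = sec 60.1° = 1/0.4985 = 2.006.
Map distance = 480 × 2.006 ≈ 963 km.

963 km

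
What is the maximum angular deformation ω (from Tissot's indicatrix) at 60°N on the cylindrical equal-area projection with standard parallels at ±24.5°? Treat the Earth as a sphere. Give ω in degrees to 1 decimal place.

For cylindrical equal-area with standard parallel φ₀, h = cos φ / cos φ₀ and k = cos φ₀ / cos φ, so h·k = 1.
At 60°: h = 0.5495, k = 1.820; principal scales a = 1.820, b = 0.5495.
sin(ω/2) = (a − b)/(a + b) = 1.270/2.369 = 0.5362, so ω = 2 arcsin(0.5362) ≈ 64.8°.

64.8°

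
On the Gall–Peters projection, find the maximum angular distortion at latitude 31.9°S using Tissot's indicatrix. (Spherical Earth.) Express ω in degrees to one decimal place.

20.8°

Gall–Peters is a cylindrical equal-area projection with standard parallels at ±45°. Cylindrical equal-area (φ₀ = 45°): h = cos φ / cos 45° along meridians, k = cos 45° / cos φ along parallels; h·k = 1.
At 31.9°: h = 1.201, k = 0.8329; principal scales a = 1.201, b = 0.8329.
sin(ω/2) = (a − b)/(a + b) = 0.3677/2.034 = 0.1808, so ω = 2 arcsin(0.1808) ≈ 20.8°.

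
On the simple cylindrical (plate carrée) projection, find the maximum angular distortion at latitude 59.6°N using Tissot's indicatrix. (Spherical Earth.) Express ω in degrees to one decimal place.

Plate carrée maps x = Rλ, y = Rφ. The meridian scale is h = 1 and the parallel scale is k = 1/cos φ = sec φ.
At 59.6°: h = 1.000, k = 1.976; principal scales a = 1.976, b = 1.000.
sin(ω/2) = (a − b)/(a + b) = 0.9762/2.976 = 0.3280, so ω = 2 arcsin(0.3280) ≈ 38.3°.

38.3°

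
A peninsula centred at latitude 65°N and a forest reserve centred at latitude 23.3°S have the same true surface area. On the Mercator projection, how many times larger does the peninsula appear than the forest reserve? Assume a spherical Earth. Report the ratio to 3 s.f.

4.72

On Mercator, area is exaggerated by sec²φ = 1/cos²φ.
At 65°: sec²(65°) = 1/0.4226² = 5.599.
At 23.3°: sec²(23.3°) = 1/0.9184² = 1.185.
Ratio = 5.599/1.185 = cos²(23.3°)/cos²(65°) ≈ 4.72.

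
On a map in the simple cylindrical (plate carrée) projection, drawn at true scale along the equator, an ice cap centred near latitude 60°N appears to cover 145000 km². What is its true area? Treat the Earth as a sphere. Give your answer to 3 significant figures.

In the plate carrée (x = Rλ, y = Rφ), meridians are true-scale (h = 1) and parallels are stretched by k = sec φ.
Areal scale = h·k = 1 × sec φ; at 60°, h = 1.000, k = 2.000, so h·k = 2.000.
True area = apparent / (areal scale) = 145000 / 2.000 ≈ 72500 km².

72500 km²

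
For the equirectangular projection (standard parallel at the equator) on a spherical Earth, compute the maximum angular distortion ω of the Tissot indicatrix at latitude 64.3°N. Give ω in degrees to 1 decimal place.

46.5°

In the plate carrée (x = Rλ, y = Rφ), meridians are true-scale (h = 1) and parallels are stretched by k = sec φ.
At 64.3°: h = 1.000, k = 2.306; principal scales a = 2.306, b = 1.000.
sin(ω/2) = (a − b)/(a + b) = 1.306/3.306 = 0.3950, so ω = 2 arcsin(0.3950) ≈ 46.5°.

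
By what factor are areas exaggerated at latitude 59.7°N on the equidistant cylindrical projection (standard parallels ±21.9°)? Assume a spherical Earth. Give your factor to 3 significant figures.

1.84

In the equirectangular projection with standard parallel φ₀ = 21.9° (x = Rλ cos φ₀, y = Rφ), meridians are true-scale (h = 1) and the parallel scale is k = cos φ₀ / cos φ.
Areal scale = h·k = 1 × cos φ₀ / cos φ; at 59.7°, h = 1.000, k = 1.839, so h·k = 1.839.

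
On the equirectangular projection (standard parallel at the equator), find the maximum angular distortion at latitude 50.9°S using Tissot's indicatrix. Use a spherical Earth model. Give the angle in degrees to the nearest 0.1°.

26.2°

Plate carrée maps x = Rλ, y = Rφ. The meridian scale is h = 1 and the parallel scale is k = 1/cos φ = sec φ.
At 50.9°: h = 1.000, k = 1.586; principal scales a = 1.586, b = 1.000.
sin(ω/2) = (a − b)/(a + b) = 0.5856/2.586 = 0.2265, so ω = 2 arcsin(0.2265) ≈ 26.2°.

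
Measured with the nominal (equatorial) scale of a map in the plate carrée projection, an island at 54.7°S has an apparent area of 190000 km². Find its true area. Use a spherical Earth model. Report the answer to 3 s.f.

In the plate carrée (x = Rλ, y = Rφ), meridians are true-scale (h = 1) and parallels are stretched by k = sec φ.
Areal scale = h·k = 1 × sec φ; at 54.7°, h = 1.000, k = 1.731, so h·k = 1.731.
True area = apparent / (areal scale) = 190000 / 1.731 ≈ 110000 km².

110000 km²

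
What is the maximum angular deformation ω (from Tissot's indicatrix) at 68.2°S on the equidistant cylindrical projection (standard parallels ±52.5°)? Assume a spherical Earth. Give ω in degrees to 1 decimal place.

The equidistant cylindrical projection with φ₀ = 52.5° has h = 1 (meridians true) and k = cos φ₀ / cos φ along parallels.
At 68.2°: h = 1.000, k = 1.639; principal scales a = 1.639, b = 1.000.
sin(ω/2) = (a − b)/(a + b) = 0.6392/2.639 = 0.2422, so ω = 2 arcsin(0.2422) ≈ 28.0°.

28.0°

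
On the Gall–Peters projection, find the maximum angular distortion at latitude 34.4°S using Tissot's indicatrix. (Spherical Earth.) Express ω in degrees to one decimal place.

Gall–Peters is a cylindrical equal-area projection with standard parallels at ±45°. Cylindrical equal-area (φ₀ = 45°): h = cos φ / cos 45° along meridians, k = cos 45° / cos φ along parallels; h·k = 1.
At 34.4°: h = 1.167, k = 0.8570; principal scales a = 1.167, b = 0.8570.
sin(ω/2) = (a − b)/(a + b) = 0.3099/2.024 = 0.1531, so ω = 2 arcsin(0.1531) ≈ 17.6°.

17.6°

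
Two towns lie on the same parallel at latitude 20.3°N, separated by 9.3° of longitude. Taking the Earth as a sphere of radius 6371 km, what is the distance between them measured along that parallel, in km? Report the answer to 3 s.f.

970 km

Arc length along a parallel = R cos φ · Δλ (with Δλ in radians).
= 6371 × cos 20.3° × (9.3° × π/180) = 6371 × 0.9379 × 0.1623 ≈ 970 km.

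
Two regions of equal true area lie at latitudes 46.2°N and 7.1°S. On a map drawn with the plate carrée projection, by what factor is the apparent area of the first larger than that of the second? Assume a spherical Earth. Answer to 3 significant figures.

1.43

For the equirectangular projection with φ₀ = 0 (plate carrée), h = 1 along meridians and k = sec φ along parallels.
Areal scale at 46.2°: h·k = 1.000 × 1.445 = 1.445.
Areal scale at 7.1°: h·k = 1.000 × 1.008 = 1.008.
Ratio = 1.445/1.008 ≈ 1.43.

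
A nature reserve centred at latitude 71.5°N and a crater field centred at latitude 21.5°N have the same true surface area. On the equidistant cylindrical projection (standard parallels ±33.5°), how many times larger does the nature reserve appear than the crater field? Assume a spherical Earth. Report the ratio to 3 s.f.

With standard parallel φ₀ = 33.5°, the equirectangular projection gives x = Rλ cos φ₀, y = Rφ, so h = 1 and k = cos 33.5° / cos φ.
Areal scale at 71.5°: h·k = 1.000 × 2.628 = 2.628.
Areal scale at 21.5°: h·k = 1.000 × 0.8962 = 0.8962.
Ratio = 2.628/0.8962 ≈ 2.93.

2.93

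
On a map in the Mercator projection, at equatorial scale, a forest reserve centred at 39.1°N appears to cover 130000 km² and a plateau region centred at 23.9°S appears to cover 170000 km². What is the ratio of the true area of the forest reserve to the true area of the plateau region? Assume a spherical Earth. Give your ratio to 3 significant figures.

0.551

Mercator's areal exaggeration is sec²φ; hence true area = (apparent area) · cos²φ.
True area of forest reserve: 130000 × cos²(39.1°) = 130000 × 0.6022 = 78290 km².
True area of plateau region: 170000 × cos²(23.9°) = 170000 × 0.8359 = 142100 km².
Ratio = 78290 / 142100 ≈ 0.551.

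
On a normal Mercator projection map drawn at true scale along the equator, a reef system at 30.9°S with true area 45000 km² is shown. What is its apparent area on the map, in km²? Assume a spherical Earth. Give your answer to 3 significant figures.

The Mercator projection is conformal; its linear scale factor is the same in every direction and equals sec φ = 1/cos φ.
Areal scale = k² = sec²φ = 1/cos²(30.9°) = 1/0.8581² = 1.358.
Apparent area = 45000 × 1.358 ≈ 61100 km².

61100 km²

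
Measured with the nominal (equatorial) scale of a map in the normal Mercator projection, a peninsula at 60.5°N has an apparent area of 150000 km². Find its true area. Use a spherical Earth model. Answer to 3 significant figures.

Mercator is conformal, so the point scale is isotropic: h = k = sec φ = 1/cos φ.
Areal scale = k² = sec²φ = 1/cos²(60.5°) = 1/0.4924² = 4.124.
True area = apparent / (areal scale) = 150000 / 4.124 ≈ 36400 km².

36400 km²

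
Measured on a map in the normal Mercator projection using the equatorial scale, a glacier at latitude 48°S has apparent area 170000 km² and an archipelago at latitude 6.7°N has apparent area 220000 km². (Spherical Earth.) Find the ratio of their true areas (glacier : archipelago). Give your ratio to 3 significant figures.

0.351

Mercator's areal exaggeration is sec²φ; hence true area = (apparent area) · cos²φ.
True area of glacier: 170000 × cos²(48°) = 170000 × 0.4477 = 76120 km².
True area of archipelago: 220000 × cos²(6.7°) = 220000 × 0.9864 = 217000 km².
Ratio = 76120 / 217000 ≈ 0.351.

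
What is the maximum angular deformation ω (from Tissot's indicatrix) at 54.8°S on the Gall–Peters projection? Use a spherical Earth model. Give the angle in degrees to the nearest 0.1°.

23.3°

Gall–Peters is a cylindrical equal-area projection with standard parallels at ±45°. A cylindrical equal-area projection with standard parallel φ₀ has meridian scale h = cos φ / cos φ₀ and parallel scale k = cos φ₀ / cos φ (so areas are preserved, h·k = 1).
At 54.8°: h = 0.8152, k = 1.227; principal scales a = 1.227, b = 0.8152.
sin(ω/2) = (a − b)/(a + b) = 0.4115/2.042 = 0.2015, so ω = 2 arcsin(0.2015) ≈ 23.3°.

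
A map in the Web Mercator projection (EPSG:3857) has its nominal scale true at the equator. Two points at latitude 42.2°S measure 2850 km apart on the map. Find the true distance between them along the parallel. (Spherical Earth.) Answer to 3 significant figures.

2110 km

For Mercator, h = k = sec φ (a conformal cylindrical projection has a single point scale, 1/cos φ).
Along the parallel at 42.2°, map distances are exaggerated by k = sec 42.2° = 1.350.
True distance = 2850 / 1.350 = 2850 × cos 42.2° ≈ 2110 km.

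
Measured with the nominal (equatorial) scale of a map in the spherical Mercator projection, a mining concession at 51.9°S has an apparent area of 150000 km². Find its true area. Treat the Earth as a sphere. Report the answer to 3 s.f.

57100 km²

The Mercator projection is conformal; its linear scale factor is the same in every direction and equals sec φ = 1/cos φ.
Areal scale = k² = sec²φ = 1/cos²(51.9°) = 1/0.6170² = 2.627.
True area = apparent / (areal scale) = 150000 / 2.627 ≈ 57100 km².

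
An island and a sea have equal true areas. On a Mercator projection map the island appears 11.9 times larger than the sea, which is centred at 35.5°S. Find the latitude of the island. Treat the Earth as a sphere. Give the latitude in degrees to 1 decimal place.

76.3°

Mercator areal scale is sec²φ, so apparent-area ratio = sec²φ₁ / sec²φ₂ = cos²φ₂ / cos²φ₁.
cos²φ₂ / cos²φ₁ = 11.9  ⇒  cos φ₁ = cos 35.5° / √11.9 = 0.8141/3.450 = 0.2360.
φ₁ = arccos(0.2360) ≈ 76.3°.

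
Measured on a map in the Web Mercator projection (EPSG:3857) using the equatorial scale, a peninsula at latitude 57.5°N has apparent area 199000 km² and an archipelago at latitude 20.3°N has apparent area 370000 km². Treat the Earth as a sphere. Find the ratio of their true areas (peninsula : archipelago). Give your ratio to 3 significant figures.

0.177

On Mercator the areal scale is sec²φ, so true area = apparent × cos²φ.
True area of peninsula: 199000 × cos²(57.5°) = 199000 × 0.2887 = 57450 km².
True area of archipelago: 370000 × cos²(20.3°) = 370000 × 0.8796 = 325500 km².
Ratio = 57450 / 325500 ≈ 0.177.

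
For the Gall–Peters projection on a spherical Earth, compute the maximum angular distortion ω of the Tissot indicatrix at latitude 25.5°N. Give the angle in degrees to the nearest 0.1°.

Gall–Peters is a cylindrical equal-area projection with standard parallels at ±45°. For cylindrical equal-area with standard parallel φ₀, h = cos φ / cos φ₀ and k = cos φ₀ / cos φ, so h·k = 1.
At 25.5°: h = 1.276, k = 0.7834; principal scales a = 1.276, b = 0.7834.
sin(ω/2) = (a − b)/(a + b) = 0.4930/2.060 = 0.2393, so ω = 2 arcsin(0.2393) ≈ 27.7°.

27.7°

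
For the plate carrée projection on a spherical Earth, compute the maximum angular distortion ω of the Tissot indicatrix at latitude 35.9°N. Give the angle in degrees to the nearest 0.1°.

In the plate carrée (x = Rλ, y = Rφ), meridians are true-scale (h = 1) and parallels are stretched by k = sec φ.
At 35.9°: h = 1.000, k = 1.235; principal scales a = 1.235, b = 1.000.
sin(ω/2) = (a − b)/(a + b) = 0.2345/2.235 = 0.1049, so ω = 2 arcsin(0.1049) ≈ 12.0°.

12.0°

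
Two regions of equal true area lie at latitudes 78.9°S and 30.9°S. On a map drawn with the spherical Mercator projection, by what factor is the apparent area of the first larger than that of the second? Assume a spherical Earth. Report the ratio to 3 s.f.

19.9

On Mercator, area is exaggerated by sec²φ = 1/cos²φ.
At 78.9°: sec²(78.9°) = 1/0.1925² = 26.98.
At 30.9°: sec²(30.9°) = 1/0.8581² = 1.358.
Ratio = 26.98/1.358 = cos²(30.9°)/cos²(78.9°) ≈ 19.9.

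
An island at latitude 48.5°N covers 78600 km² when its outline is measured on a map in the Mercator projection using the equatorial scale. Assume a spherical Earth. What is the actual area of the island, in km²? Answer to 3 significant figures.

34500 km²

Mercator is conformal, so the point scale is isotropic: h = k = sec φ = 1/cos φ.
Areal scale = k² = sec²φ = 1/cos²(48.5°) = 1/0.6626² = 2.278.
True area = apparent / (areal scale) = 78600 / 2.278 ≈ 34500 km².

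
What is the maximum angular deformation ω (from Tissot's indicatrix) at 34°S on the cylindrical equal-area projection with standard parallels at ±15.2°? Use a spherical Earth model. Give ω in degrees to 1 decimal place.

17.3°

Cylindrical equal-area (φ₀ = 15.2°): h = cos φ / cos 15.2° along meridians, k = cos 15.2° / cos φ along parallels; h·k = 1.
At 34°: h = 0.8591, k = 1.164; principal scales a = 1.164, b = 0.8591.
sin(ω/2) = (a − b)/(a + b) = 0.3049/2.023 = 0.1507, so ω = 2 arcsin(0.1507) ≈ 17.3°.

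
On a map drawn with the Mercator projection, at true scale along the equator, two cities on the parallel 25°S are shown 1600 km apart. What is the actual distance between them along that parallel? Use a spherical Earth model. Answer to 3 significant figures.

1450 km

For Mercator, h = k = sec φ (a conformal cylindrical projection has a single point scale, 1/cos φ).
Along the parallel at 25°, map distances are exaggerated by k = sec 25° = 1.103.
True distance = 1600 / 1.103 = 1600 × cos 25° ≈ 1450 km.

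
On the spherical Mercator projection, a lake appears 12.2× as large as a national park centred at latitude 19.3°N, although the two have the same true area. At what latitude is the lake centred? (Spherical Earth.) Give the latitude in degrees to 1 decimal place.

For equal true areas on Mercator, apparent areas scale as sec²φ, so the ratio is cos²φ₂ / cos²φ₁.
cos²φ₂ / cos²φ₁ = 12.2  ⇒  cos φ₁ = cos 19.3° / √12.2 = 0.9438/3.493 = 0.2702.
φ₁ = arccos(0.2702) ≈ 74.3°.

74.3°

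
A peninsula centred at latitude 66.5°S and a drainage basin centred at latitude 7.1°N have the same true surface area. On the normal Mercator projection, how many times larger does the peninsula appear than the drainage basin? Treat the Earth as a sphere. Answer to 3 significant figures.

6.19

Mercator is conformal with k = sec φ, so areal scale = k² = sec²φ.
At 66.5°: sec²(66.5°) = 1/0.3987² = 6.289.
At 7.1°: sec²(7.1°) = 1/0.9923² = 1.016.
Ratio = 6.289/1.016 = cos²(7.1°)/cos²(66.5°) ≈ 6.19.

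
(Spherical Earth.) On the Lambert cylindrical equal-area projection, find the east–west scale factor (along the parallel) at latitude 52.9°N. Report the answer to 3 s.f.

The Lambert cylindrical equal-area projection is the cylindrical equal-area projection with its standard parallel at the equator (φ₀ = 0). A cylindrical equal-area projection with standard parallel φ₀ has meridian scale h = cos φ / cos φ₀ and parallel scale k = cos φ₀ / cos φ (so areas are preserved, h·k = 1).
k = cos 0° / cos 52.9° = 1.000/0.6032 = 1.658.

1.66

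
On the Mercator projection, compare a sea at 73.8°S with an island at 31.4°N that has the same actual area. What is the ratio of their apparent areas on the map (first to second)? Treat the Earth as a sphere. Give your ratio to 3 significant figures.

9.36

Mercator is conformal with k = sec φ, so areal scale = k² = sec²φ.
At 73.8°: sec²(73.8°) = 1/0.2790² = 12.85.
At 31.4°: sec²(31.4°) = 1/0.8536² = 1.373.
Ratio = 12.85/1.373 = cos²(31.4°)/cos²(73.8°) ≈ 9.36.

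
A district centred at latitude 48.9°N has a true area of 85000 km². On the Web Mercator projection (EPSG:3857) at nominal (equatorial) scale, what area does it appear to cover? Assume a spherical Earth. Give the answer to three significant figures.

197000 km²

The Mercator projection is conformal; its linear scale factor is the same in every direction and equals sec φ = 1/cos φ.
Areal scale = k² = sec²φ = 1/cos²(48.9°) = 1/0.6574² = 2.314.
Apparent area = 85000 × 2.314 ≈ 197000 km².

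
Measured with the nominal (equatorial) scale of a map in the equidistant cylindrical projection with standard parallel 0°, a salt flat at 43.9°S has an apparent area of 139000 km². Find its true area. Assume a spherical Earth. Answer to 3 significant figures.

For the equirectangular projection with φ₀ = 0 (plate carrée), h = 1 along meridians and k = sec φ along parallels.
Areal scale = h·k = 1 × sec φ; at 43.9°, h = 1.000, k = 1.388, so h·k = 1.388.
True area = apparent / (areal scale) = 139000 / 1.388 ≈ 100000 km².

100000 km²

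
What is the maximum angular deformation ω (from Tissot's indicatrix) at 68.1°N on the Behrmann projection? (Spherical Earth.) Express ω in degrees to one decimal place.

Behrmann is a cylindrical equal-area projection with standard parallels at ±30°. A cylindrical equal-area projection with standard parallel φ₀ has meridian scale h = cos φ / cos φ₀ and parallel scale k = cos φ₀ / cos φ (so areas are preserved, h·k = 1).
At 68.1°: h = 0.4307, k = 2.322; principal scales a = 2.322, b = 0.4307.
sin(ω/2) = (a − b)/(a + b) = 1.891/2.753 = 0.6871, so ω = 2 arcsin(0.6871) ≈ 86.8°.

86.8°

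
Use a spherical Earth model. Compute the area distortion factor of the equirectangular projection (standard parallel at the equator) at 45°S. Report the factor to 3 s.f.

Plate carrée maps x = Rλ, y = Rφ. The meridian scale is h = 1 and the parallel scale is k = 1/cos φ = sec φ.
Areal scale = h·k = 1 × sec φ; at 45°, h = 1.000, k = 1.414, so h·k = 1.414.

1.41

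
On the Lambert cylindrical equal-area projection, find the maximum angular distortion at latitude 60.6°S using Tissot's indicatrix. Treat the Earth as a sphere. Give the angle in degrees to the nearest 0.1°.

The Lambert cylindrical equal-area projection is the cylindrical equal-area projection with its standard parallel at the equator (φ₀ = 0). For cylindrical equal-area with standard parallel φ₀, h = cos φ / cos φ₀ and k = cos φ₀ / cos φ, so h·k = 1.
At 60.6°: h = 0.4909, k = 2.037; principal scales a = 2.037, b = 0.4909.
sin(ω/2) = (a − b)/(a + b) = 1.546/2.528 = 0.6116, so ω = 2 arcsin(0.6116) ≈ 75.4°.

75.4°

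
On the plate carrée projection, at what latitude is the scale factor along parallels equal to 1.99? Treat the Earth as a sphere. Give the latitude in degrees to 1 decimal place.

59.8°

Plate carrée: h = 1, k = sec φ along parallels.
sec φ = 1.99  ⇒  cos φ = 0.5025  ⇒  φ ≈ 59.8°.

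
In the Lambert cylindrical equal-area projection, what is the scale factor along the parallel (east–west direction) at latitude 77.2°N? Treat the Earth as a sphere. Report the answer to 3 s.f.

4.51

The Lambert cylindrical equal-area projection is the cylindrical equal-area projection with its standard parallel at the equator (φ₀ = 0). Cylindrical equal-area (φ₀ = 0°): h = cos φ / cos 0° along meridians, k = cos 0° / cos φ along parallels; h·k = 1.
k = cos 0° / cos 77.2° = 1.000/0.2215 = 4.514.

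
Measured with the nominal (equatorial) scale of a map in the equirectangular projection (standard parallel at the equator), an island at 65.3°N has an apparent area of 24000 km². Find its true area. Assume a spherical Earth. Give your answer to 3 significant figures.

10000 km²

In the plate carrée (x = Rλ, y = Rφ), meridians are true-scale (h = 1) and parallels are stretched by k = sec φ.
Areal scale = h·k = 1 × sec φ; at 65.3°, h = 1.000, k = 2.393, so h·k = 2.393.
True area = apparent / (areal scale) = 24000 / 2.393 ≈ 10000 km².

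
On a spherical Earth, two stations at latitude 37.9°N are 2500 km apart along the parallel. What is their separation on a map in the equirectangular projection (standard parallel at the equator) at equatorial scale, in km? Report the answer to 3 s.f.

For the equirectangular projection with φ₀ = 0 (plate carrée), h = 1 along meridians and k = sec φ along parallels.
Along the parallel, k = sec 37.9° = 1/0.7891 = 1.267.
Map distance = 2500 × 1.267 ≈ 3170 km.

3170 km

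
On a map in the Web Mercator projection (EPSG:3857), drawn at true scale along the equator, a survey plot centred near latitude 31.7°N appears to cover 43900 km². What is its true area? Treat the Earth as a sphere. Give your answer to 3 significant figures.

31800 km²

For Mercator, h = k = sec φ (a conformal cylindrical projection has a single point scale, 1/cos φ).
Areal scale = k² = sec²φ = 1/cos²(31.7°) = 1/0.8508² = 1.381.
True area = apparent / (areal scale) = 43900 / 1.381 ≈ 31800 km².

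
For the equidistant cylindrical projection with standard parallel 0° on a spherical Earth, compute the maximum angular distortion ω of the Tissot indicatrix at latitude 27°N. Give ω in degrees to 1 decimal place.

For the equirectangular projection with φ₀ = 0 (plate carrée), h = 1 along meridians and k = sec φ along parallels.
At 27°: h = 1.000, k = 1.122; principal scales a = 1.122, b = 1.000.
sin(ω/2) = (a − b)/(a + b) = 0.1223/2.122 = 0.05764, so ω = 2 arcsin(0.05764) ≈ 6.6°.

6.6°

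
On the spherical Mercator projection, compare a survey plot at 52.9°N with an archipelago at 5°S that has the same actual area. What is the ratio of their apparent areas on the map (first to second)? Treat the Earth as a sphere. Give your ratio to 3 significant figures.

2.73

Mercator is conformal with k = sec φ, so areal scale = k² = sec²φ.
At 52.9°: sec²(52.9°) = 1/0.6032² = 2.748.
At 5°: sec²(5°) = 1/0.9962² = 1.008.
Ratio = 2.748/1.008 = cos²(5°)/cos²(52.9°) ≈ 2.73.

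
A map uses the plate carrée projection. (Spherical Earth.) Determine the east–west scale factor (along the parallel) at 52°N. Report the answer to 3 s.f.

1.62

In the plate carrée (x = Rλ, y = Rφ), meridians are true-scale (h = 1) and parallels are stretched by k = sec φ.
k = 1/cos 52° = 1/0.6157 = 1.624.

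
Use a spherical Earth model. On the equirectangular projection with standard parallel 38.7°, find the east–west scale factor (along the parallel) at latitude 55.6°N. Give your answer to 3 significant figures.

In the equirectangular projection with standard parallel φ₀ = 38.7° (x = Rλ cos φ₀, y = Rφ), meridians are true-scale (h = 1) and the parallel scale is k = cos φ₀ / cos φ.
k = cos 38.7° / cos 55.6° = 0.7804/0.5650 = 1.381.

1.38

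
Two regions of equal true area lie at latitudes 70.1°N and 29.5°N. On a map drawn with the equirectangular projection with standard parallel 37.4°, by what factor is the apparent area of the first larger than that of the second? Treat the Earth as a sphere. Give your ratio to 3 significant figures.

In the equirectangular projection with standard parallel φ₀ = 37.4° (x = Rλ cos φ₀, y = Rφ), meridians are true-scale (h = 1) and the parallel scale is k = cos φ₀ / cos φ.
Areal scale at 70.1°: h·k = 1.000 × 2.334 = 2.334.
Areal scale at 29.5°: h·k = 1.000 × 0.9127 = 0.9127.
Ratio = 2.334/0.9127 ≈ 2.56.

2.56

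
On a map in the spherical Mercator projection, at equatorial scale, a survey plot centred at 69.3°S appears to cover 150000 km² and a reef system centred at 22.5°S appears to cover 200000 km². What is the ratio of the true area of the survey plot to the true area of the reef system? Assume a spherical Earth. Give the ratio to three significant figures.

0.110

Since Mercator area scale is 1/cos²φ, the true area equals the apparent area multiplied by cos²φ.
True area of survey plot: 150000 × cos²(69.3°) = 150000 × 0.1249 = 18740 km².
True area of reef system: 200000 × cos²(22.5°) = 200000 × 0.8536 = 170700 km².
Ratio = 18740 / 170700 ≈ 0.110.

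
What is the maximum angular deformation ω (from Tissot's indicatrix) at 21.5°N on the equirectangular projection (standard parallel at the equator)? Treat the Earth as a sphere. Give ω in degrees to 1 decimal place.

4.1°

Plate carrée maps x = Rλ, y = Rφ. The meridian scale is h = 1 and the parallel scale is k = 1/cos φ = sec φ.
At 21.5°: h = 1.000, k = 1.075; principal scales a = 1.075, b = 1.000.
sin(ω/2) = (a − b)/(a + b) = 0.07479/2.075 = 0.03605, so ω = 2 arcsin(0.03605) ≈ 4.1°.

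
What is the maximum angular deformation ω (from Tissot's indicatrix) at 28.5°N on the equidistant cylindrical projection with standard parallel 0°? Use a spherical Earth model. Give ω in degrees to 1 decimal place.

For the equirectangular projection with φ₀ = 0 (plate carrée), h = 1 along meridians and k = sec φ along parallels.
At 28.5°: h = 1.000, k = 1.138; principal scales a = 1.138, b = 1.000.
sin(ω/2) = (a − b)/(a + b) = 0.1379/2.138 = 0.06450, so ω = 2 arcsin(0.06450) ≈ 7.4°.

7.4°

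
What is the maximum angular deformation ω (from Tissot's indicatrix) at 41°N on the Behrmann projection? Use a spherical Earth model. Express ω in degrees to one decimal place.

15.7°

The Behrmann projection is cylindrical equal-area with φ₀ = 30°. For cylindrical equal-area with standard parallel φ₀, h = cos φ / cos φ₀ and k = cos φ₀ / cos φ, so h·k = 1.
At 41°: h = 0.8715, k = 1.147; principal scales a = 1.147, b = 0.8715.
sin(ω/2) = (a − b)/(a + b) = 0.2760/2.019 = 0.1367, so ω = 2 arcsin(0.1367) ≈ 15.7°.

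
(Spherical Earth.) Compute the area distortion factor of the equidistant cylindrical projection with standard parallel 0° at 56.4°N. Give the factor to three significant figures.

1.81

In the plate carrée (x = Rλ, y = Rφ), meridians are true-scale (h = 1) and parallels are stretched by k = sec φ.
Areal scale = h·k = 1 × sec φ; at 56.4°, h = 1.000, k = 1.807, so h·k = 1.807.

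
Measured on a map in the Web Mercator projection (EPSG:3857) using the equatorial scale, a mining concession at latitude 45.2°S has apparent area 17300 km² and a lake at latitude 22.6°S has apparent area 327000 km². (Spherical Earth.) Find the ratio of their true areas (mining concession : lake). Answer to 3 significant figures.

On Mercator the areal scale is sec²φ, so true area = apparent × cos²φ.
True area of mining concession: 17300 × cos²(45.2°) = 17300 × 0.4965 = 8590 km².
True area of lake: 327000 × cos²(22.6°) = 327000 × 0.8523 = 278700 km².
Ratio = 8590 / 278700 ≈ 0.0308.

0.0308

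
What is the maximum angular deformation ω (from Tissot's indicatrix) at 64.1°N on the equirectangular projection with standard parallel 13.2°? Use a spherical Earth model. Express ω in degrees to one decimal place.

44.7°

The equidistant cylindrical projection with φ₀ = 13.2° has h = 1 (meridians true) and k = cos φ₀ / cos φ along parallels.
At 64.1°: h = 1.000, k = 2.229; principal scales a = 2.229, b = 1.000.
sin(ω/2) = (a − b)/(a + b) = 1.229/3.229 = 0.3806, so ω = 2 arcsin(0.3806) ≈ 44.7°.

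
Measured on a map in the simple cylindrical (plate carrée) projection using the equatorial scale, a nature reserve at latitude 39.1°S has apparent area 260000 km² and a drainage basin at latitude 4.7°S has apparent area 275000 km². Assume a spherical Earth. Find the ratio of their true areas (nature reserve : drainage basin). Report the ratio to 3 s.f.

0.736

Plate carrée has h = 1 and k = sec φ, giving areal scale sec φ; true area = (apparent area) · cos φ.
True area of nature reserve: 260000 × cos(39.1°) = 260000 × 0.7760 = 201800 km².
True area of drainage basin: 275000 × cos(4.7°) = 275000 × 0.9966 = 274100 km².
Ratio = 201800 / 274100 ≈ 0.736.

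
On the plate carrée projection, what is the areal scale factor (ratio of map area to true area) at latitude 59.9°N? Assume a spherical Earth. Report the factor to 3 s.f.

1.99

Plate carrée maps x = Rλ, y = Rφ. The meridian scale is h = 1 and the parallel scale is k = 1/cos φ = sec φ.
Areal scale = h·k = 1 × sec φ; at 59.9°, h = 1.000, k = 1.994, so h·k = 1.994.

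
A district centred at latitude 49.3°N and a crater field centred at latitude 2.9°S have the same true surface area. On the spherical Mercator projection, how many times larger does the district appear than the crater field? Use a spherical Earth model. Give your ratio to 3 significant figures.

Mercator is conformal with k = sec φ, so areal scale = k² = sec²φ.
At 49.3°: sec²(49.3°) = 1/0.6521² = 2.352.
At 2.9°: sec²(2.9°) = 1/0.9987² = 1.003.
Ratio = 2.352/1.003 = cos²(2.9°)/cos²(49.3°) ≈ 2.35.

2.35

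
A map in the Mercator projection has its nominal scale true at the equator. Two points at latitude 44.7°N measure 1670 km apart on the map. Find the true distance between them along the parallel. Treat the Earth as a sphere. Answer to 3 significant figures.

1190 km

Mercator is conformal, so the point scale is isotropic: h = k = sec φ = 1/cos φ.
Along the parallel at 44.7°, map distances are exaggerated by k = sec 44.7° = 1.407.
True distance = 1670 / 1.407 = 1670 × cos 44.7° ≈ 1190 km.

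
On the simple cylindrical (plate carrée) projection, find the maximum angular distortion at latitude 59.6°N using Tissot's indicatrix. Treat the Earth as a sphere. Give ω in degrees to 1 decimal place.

38.3°

Plate carrée maps x = Rλ, y = Rφ. The meridian scale is h = 1 and the parallel scale is k = 1/cos φ = sec φ.
At 59.6°: h = 1.000, k = 1.976; principal scales a = 1.976, b = 1.000.
sin(ω/2) = (a − b)/(a + b) = 0.9762/2.976 = 0.3280, so ω = 2 arcsin(0.3280) ≈ 38.3°.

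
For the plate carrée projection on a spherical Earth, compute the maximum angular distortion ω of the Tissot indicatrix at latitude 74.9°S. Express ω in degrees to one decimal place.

In the plate carrée (x = Rλ, y = Rφ), meridians are true-scale (h = 1) and parallels are stretched by k = sec φ.
At 74.9°: h = 1.000, k = 3.839; principal scales a = 3.839, b = 1.000.
sin(ω/2) = (a − b)/(a + b) = 2.839/4.839 = 0.5867, so ω = 2 arcsin(0.5867) ≈ 71.8°.

71.8°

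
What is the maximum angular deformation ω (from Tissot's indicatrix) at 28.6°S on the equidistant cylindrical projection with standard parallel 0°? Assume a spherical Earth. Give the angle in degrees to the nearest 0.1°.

7.5°

Plate carrée maps x = Rλ, y = Rφ. The meridian scale is h = 1 and the parallel scale is k = 1/cos φ = sec φ.
At 28.6°: h = 1.000, k = 1.139; principal scales a = 1.139, b = 1.000.
sin(ω/2) = (a − b)/(a + b) = 0.1390/2.139 = 0.06497, so ω = 2 arcsin(0.06497) ≈ 7.5°.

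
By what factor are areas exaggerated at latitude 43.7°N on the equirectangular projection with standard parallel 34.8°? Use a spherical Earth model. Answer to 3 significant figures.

With standard parallel φ₀ = 34.8°, the equirectangular projection gives x = Rλ cos φ₀, y = Rφ, so h = 1 and k = cos 34.8° / cos φ.
Areal scale = h·k = 1 × cos φ₀ / cos φ; at 43.7°, h = 1.000, k = 1.136, so h·k = 1.136.

1.14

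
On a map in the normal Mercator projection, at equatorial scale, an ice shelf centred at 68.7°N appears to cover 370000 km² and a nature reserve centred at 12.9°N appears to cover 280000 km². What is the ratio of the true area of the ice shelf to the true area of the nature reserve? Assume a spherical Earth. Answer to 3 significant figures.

0.184

On Mercator the areal scale is sec²φ, so true area = apparent × cos²φ.
True area of ice shelf: 370000 × cos²(68.7°) = 370000 × 0.1320 = 48820 km².
True area of nature reserve: 280000 × cos²(12.9°) = 280000 × 0.9502 = 266000 km².
Ratio = 48820 / 266000 ≈ 0.184.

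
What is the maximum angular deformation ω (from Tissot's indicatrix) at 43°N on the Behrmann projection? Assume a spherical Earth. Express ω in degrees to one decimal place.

19.3°

The Behrmann projection is cylindrical equal-area with φ₀ = 30°. A cylindrical equal-area projection with standard parallel φ₀ has meridian scale h = cos φ / cos φ₀ and parallel scale k = cos φ₀ / cos φ (so areas are preserved, h·k = 1).
At 43°: h = 0.8445, k = 1.184; principal scales a = 1.184, b = 0.8445.
sin(ω/2) = (a − b)/(a + b) = 0.3396/2.029 = 0.1674, so ω = 2 arcsin(0.1674) ≈ 19.3°.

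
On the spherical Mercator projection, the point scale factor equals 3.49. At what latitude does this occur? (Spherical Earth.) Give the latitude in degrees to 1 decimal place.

73.3°

Mercator scale is k = sec φ = 1/cos φ.
1/cos φ = 3.49  ⇒  cos φ = 0.2865  ⇒  φ = arccos(0.2865) ≈ 73.3°.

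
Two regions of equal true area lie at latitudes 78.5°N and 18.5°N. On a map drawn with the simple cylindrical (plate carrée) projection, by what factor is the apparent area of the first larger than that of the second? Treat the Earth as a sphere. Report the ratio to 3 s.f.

Plate carrée maps x = Rλ, y = Rφ. The meridian scale is h = 1 and the parallel scale is k = 1/cos φ = sec φ.
Areal scale at 78.5°: h·k = 1.000 × 5.016 = 5.016.
Areal scale at 18.5°: h·k = 1.000 × 1.054 = 1.054.
Ratio = 5.016/1.054 ≈ 4.76.

4.76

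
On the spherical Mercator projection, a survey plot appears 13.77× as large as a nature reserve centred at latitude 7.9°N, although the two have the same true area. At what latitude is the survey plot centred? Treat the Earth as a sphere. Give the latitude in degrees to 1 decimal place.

74.5°

For equal true areas on Mercator, apparent areas scale as sec²φ, so the ratio is cos²φ₂ / cos²φ₁.
cos²φ₂ / cos²φ₁ = 13.77  ⇒  cos φ₁ = cos 7.9° / √13.77 = 0.9905/3.711 = 0.2669.
φ₁ = arccos(0.2669) ≈ 74.5°.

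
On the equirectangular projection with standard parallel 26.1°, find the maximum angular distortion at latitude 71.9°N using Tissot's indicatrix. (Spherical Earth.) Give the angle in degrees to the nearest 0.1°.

58.1°

With standard parallel φ₀ = 26.1°, the equirectangular projection gives x = Rλ cos φ₀, y = Rφ, so h = 1 and k = cos 26.1° / cos φ.
At 71.9°: h = 1.000, k = 2.891; principal scales a = 2.891, b = 1.000.
sin(ω/2) = (a − b)/(a + b) = 1.891/3.891 = 0.4859, so ω = 2 arcsin(0.4859) ≈ 58.1°.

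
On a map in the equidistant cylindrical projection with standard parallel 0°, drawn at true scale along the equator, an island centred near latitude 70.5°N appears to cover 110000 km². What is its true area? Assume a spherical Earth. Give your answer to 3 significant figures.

36700 km²

For the equirectangular projection with φ₀ = 0 (plate carrée), h = 1 along meridians and k = sec φ along parallels.
Areal scale = h·k = 1 × sec φ; at 70.5°, h = 1.000, k = 2.996, so h·k = 2.996.
True area = apparent / (areal scale) = 110000 / 2.996 ≈ 36700 km².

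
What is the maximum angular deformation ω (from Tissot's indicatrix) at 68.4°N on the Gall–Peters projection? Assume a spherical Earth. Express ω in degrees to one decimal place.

Gall–Peters is a cylindrical equal-area projection with standard parallels at ±45°. A cylindrical equal-area projection with standard parallel φ₀ has meridian scale h = cos φ / cos φ₀ and parallel scale k = cos φ₀ / cos φ (so areas are preserved, h·k = 1).
At 68.4°: h = 0.5206, k = 1.921; principal scales a = 1.921, b = 0.5206.
sin(ω/2) = (a − b)/(a + b) = 1.400/2.441 = 0.5735, so ω = 2 arcsin(0.5735) ≈ 70.0°.

70.0°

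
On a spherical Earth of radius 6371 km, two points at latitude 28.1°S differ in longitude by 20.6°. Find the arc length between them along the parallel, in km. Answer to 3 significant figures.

Arc length along a parallel = R cos φ · Δλ (with Δλ in radians).
= 6371 × cos 28.1° × (20.6° × π/180) = 6371 × 0.8821 × 0.3595 ≈ 2020 km.

2020 km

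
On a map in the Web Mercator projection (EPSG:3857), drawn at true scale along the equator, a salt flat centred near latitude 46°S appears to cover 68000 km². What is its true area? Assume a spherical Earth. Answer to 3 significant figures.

32800 km²

Mercator is conformal, so the point scale is isotropic: h = k = sec φ = 1/cos φ.
Areal scale = k² = sec²φ = 1/cos²(46°) = 1/0.6947² = 2.072.
True area = apparent / (areal scale) = 68000 / 2.072 ≈ 32800 km².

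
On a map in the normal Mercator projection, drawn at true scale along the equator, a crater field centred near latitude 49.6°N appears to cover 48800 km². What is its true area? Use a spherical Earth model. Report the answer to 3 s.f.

20500 km²

For Mercator, h = k = sec φ (a conformal cylindrical projection has a single point scale, 1/cos φ).
Areal scale = k² = sec²φ = 1/cos²(49.6°) = 1/0.6481² = 2.381.
True area = apparent / (areal scale) = 48800 / 2.381 ≈ 20500 km².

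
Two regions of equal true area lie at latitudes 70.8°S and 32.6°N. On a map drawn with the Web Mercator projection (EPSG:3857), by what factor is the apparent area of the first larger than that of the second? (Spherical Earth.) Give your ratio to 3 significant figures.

6.56

On Mercator, area is exaggerated by sec²φ = 1/cos²φ.
At 70.8°: sec²(70.8°) = 1/0.3289² = 9.246.
At 32.6°: sec²(32.6°) = 1/0.8425² = 1.409.
Ratio = 9.246/1.409 = cos²(32.6°)/cos²(70.8°) ≈ 6.56.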